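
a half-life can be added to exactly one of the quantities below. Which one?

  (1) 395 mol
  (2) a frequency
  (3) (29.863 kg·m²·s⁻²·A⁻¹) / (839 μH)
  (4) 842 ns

(4)

Reference: [half-life] = s.
Each option:
  (1) mol
  (2) [frequency] = s⁻¹
  (3) [kg·m²·s⁻²·A⁻¹] / [kg·m²·s⁻²·A⁻²] = A
  (4) s  ← same
Only (4) matches s.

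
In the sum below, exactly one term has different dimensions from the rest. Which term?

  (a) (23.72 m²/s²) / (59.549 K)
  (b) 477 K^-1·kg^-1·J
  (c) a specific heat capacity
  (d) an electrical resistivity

Expand each in SI base units:
  (a) [m²·s⁻²] / [K] = m²·s⁻²·K⁻¹
  (b) J·kg⁻¹·K⁻¹ = N·m·kg⁻¹·K⁻¹ = m²·s⁻²·K⁻¹
  (c) [specific heat capacity] = m²·s⁻²·K⁻¹
  (d) [electrical resistivity] = kg·m³·s⁻³·A⁻²
All reduce to m²·s⁻²·K⁻¹ except (d), which is kg·m³·s⁻³·A⁻².

(d)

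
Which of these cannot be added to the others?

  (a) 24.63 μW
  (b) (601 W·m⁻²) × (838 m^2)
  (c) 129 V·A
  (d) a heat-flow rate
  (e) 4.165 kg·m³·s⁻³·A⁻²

(e)

Reduce each to base SI dimensions:
  (a) W = J·s⁻¹ = kg·m²·s⁻³
  (b) [kg·s⁻³] · [m²] = kg·m²·s⁻³
  (c) V·A = J·C⁻¹·A = kg·m²·s⁻³
  (d) [heat-flow rate] = kg·m²·s⁻³
  (e) kg·m³·s⁻³·A⁻²
All reduce to kg·m²·s⁻³ except (e), which is kg·m³·s⁻³·A⁻².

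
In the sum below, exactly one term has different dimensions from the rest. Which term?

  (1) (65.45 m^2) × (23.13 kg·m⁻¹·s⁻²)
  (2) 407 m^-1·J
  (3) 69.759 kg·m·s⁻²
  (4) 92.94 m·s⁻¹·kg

Expand each in SI base units:
  (1) [m²] · [kg·m⁻¹·s⁻²] = kg·m·s⁻²
  (2) J·m⁻¹ = N·m·m⁻¹ = kg·m·s⁻²
  (3) kg·m·s⁻²
  (4) kg·m·s⁻¹
All reduce to kg·m·s⁻² except (4), which is kg·m·s⁻¹.

(4)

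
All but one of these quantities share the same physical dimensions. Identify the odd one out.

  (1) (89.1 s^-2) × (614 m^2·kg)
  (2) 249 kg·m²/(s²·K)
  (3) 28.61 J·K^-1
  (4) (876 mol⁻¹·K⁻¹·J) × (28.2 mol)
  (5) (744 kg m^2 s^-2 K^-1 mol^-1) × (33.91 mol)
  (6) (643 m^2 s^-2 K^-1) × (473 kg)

Reduce each to base SI dimensions:
  (1) [s⁻²] · [kg·m²] = kg·m²·s⁻²
  (2) kg·m²·s⁻²·K⁻¹
  (3) J·K⁻¹ = N·m·K⁻¹ = kg·m²·s⁻²·K⁻¹
  (4) [kg·m²·s⁻²·K⁻¹·mol⁻¹] · [mol] = kg·m²·s⁻²·K⁻¹
  (5) [kg·m²·s⁻²·K⁻¹·mol⁻¹] · [mol] = kg·m²·s⁻²·K⁻¹
  (6) [m²·s⁻²·K⁻¹] · [kg] = kg·m²·s⁻²·K⁻¹
All reduce to kg·m²·s⁻²·K⁻¹ except (1), which is kg·m²·s⁻².

(1)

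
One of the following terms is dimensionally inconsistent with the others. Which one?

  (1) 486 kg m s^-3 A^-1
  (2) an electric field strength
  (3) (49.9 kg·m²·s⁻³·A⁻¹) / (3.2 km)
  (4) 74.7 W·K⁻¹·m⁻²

(4)

Reduce each to base SI dimensions:
  (1) kg·m·s⁻³·A⁻¹
  (2) [electric field strength] = kg·m·s⁻³·A⁻¹
  (3) [kg·m²·s⁻³·A⁻¹] / [m] = kg·m·s⁻³·A⁻¹
  (4) W·m⁻²·K⁻¹ = J·s⁻¹·m⁻²·K⁻¹ = kg·s⁻³·K⁻¹
All reduce to kg·m·s⁻³·A⁻¹ except (4), which is kg·s⁻³·K⁻¹.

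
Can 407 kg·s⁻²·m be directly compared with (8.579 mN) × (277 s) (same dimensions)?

No

In SI base units:
  407 kg·s⁻²·m:  kg·m·s⁻²
  (8.579 mN) × (277 s):  [kg·m·s⁻²] · [s] = kg·m·s⁻¹
kg·m·s⁻² ≠ kg·m·s⁻¹, so they cannot be added.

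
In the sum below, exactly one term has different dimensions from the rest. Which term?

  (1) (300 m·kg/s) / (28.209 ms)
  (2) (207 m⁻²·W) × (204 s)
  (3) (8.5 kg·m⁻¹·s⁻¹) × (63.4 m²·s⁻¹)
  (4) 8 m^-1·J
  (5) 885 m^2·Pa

Dimensions:
  (1) [kg·m·s⁻¹] / [s] = kg·m·s⁻²
  (2) [kg·s⁻³] · [s] = kg·s⁻²
  (3) [kg·m⁻¹·s⁻¹] · [m²·s⁻¹] = kg·m·s⁻²
  (4) J·m⁻¹ = N·m·m⁻¹ = kg·m·s⁻²
  (5) Pa·m² = N·m⁻²·m² = kg·m·s⁻²
All reduce to kg·m·s⁻² except (2), which is kg·s⁻².

(2)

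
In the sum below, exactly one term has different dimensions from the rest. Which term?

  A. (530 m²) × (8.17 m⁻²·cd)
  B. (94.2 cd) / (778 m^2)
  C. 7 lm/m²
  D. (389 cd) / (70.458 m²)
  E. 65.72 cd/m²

A.

Dimensions:
  A. [m²] · [m⁻²·cd] = cd
  B. [cd] / [m²] = m⁻²·cd
  C. lm·m⁻² = cd·m⁻² = m⁻²·cd
  D. [cd] / [m²] = m⁻²·cd
  E. cd·m⁻² = m⁻²·cd
All reduce to m⁻²·cd except A., which is cd.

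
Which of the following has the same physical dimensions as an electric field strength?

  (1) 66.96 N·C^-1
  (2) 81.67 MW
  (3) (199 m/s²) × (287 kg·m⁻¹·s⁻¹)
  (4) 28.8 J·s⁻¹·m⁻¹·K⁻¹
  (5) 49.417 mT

Reference: [electric field strength] = kg·m·s⁻³·A⁻¹.
Each option:
  (1) N·C⁻¹ = kg·m·s⁻²·(s·A)⁻¹ = kg·m·s⁻³·A⁻¹  ← same
  (2) W = J·s⁻¹ = kg·m²·s⁻³
  (3) [m·s⁻²] · [kg·m⁻¹·s⁻¹] = kg·s⁻³
  (4) J·s⁻¹·m⁻¹·K⁻¹ = N·m·s⁻¹·m⁻¹·K⁻¹ = kg·m·s⁻³·K⁻¹
  (5) T = Wb·m⁻² = kg·s⁻²·A⁻¹
Only (1) matches kg·m·s⁻³·A⁻¹.

(1)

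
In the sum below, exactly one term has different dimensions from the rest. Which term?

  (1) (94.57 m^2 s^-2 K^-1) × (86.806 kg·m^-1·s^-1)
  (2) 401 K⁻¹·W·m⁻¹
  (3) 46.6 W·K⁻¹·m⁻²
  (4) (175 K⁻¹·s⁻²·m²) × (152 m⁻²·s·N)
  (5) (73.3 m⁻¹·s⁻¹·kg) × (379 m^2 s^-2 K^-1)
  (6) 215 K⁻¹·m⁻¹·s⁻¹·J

(3)

Dimensions:
  (1) [m²·s⁻²·K⁻¹] · [kg·m⁻¹·s⁻¹] = kg·m·s⁻³·K⁻¹
  (2) W·m⁻¹·K⁻¹ = J·s⁻¹·m⁻¹·K⁻¹ = kg·m·s⁻³·K⁻¹
  (3) W·m⁻²·K⁻¹ = J·s⁻¹·m⁻²·K⁻¹ = kg·s⁻³·K⁻¹
  (4) [m²·s⁻²·K⁻¹] · [kg·m⁻¹·s⁻¹] = kg·m·s⁻³·K⁻¹
  (5) [kg·m⁻¹·s⁻¹] · [m²·s⁻²·K⁻¹] = kg·m·s⁻³·K⁻¹
  (6) J·s⁻¹·m⁻¹·K⁻¹ = N·m·s⁻¹·m⁻¹·K⁻¹ = kg·m·s⁻³·K⁻¹
All reduce to kg·m·s⁻³·K⁻¹ except (3), which is kg·s⁻³·K⁻¹.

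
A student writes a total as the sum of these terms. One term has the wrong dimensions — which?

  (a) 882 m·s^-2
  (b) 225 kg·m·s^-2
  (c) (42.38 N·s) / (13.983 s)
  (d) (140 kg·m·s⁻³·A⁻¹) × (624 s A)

(a)

Work out the base dimensions of each:
  (a) m·s⁻²
  (b) kg·m·s⁻²
  (c) [kg·m·s⁻¹] / [s] = kg·m·s⁻²
  (d) [kg·m·s⁻³·A⁻¹] · [s·A] = kg·m·s⁻²
All reduce to kg·m·s⁻² except (a), which is m·s⁻².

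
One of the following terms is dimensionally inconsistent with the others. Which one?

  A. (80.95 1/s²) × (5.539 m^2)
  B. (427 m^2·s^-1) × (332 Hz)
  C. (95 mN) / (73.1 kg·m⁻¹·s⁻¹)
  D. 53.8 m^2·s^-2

C.

Expand each in SI base units:
  A. [s⁻²] · [m²] = m²·s⁻²
  B. [m²·s⁻¹] · [s⁻¹] = m²·s⁻²
  C. [kg·m·s⁻²] / [kg·m⁻¹·s⁻¹] = m²·s⁻¹
  D. m²·s⁻²
All reduce to m²·s⁻² except C., which is m²·s⁻¹.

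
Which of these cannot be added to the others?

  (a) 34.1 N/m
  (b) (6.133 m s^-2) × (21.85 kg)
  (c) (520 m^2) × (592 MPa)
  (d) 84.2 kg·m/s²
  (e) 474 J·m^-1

(a)

Work out the base dimensions of each:
  (a) N·m⁻¹ = kg·m·s⁻²·m⁻¹ = kg·s⁻²
  (b) [m·s⁻²] · [kg] = kg·m·s⁻²
  (c) [m²] · [kg·m⁻¹·s⁻²] = kg·m·s⁻²
  (d) kg·m·s⁻²
  (e) J·m⁻¹ = N·m·m⁻¹ = kg·m·s⁻²
All reduce to kg·m·s⁻² except (a), which is kg·s⁻².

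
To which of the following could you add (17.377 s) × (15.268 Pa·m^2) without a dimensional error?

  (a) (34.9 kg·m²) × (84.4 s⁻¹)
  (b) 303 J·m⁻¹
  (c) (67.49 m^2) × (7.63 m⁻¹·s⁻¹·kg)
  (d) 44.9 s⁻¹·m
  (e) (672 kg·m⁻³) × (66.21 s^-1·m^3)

(c)

Reference: [s] · [kg·m·s⁻²] = kg·m·s⁻¹.
Each option:
  (a) [kg·m²] · [s⁻¹] = kg·m²·s⁻¹
  (b) J·m⁻¹ = N·m·m⁻¹ = kg·m·s⁻²
  (c) [m²] · [kg·m⁻¹·s⁻¹] = kg·m·s⁻¹  ← same
  (d) m·s⁻¹
  (e) [kg·m⁻³] · [m³·s⁻¹] = kg·s⁻¹
Only (c) matches kg·m·s⁻¹.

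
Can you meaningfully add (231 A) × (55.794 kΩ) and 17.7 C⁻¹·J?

Expand each in SI base units:
  (231 A) × (55.794 kΩ):  [A] · [kg·m²·s⁻³·A⁻²] = kg·m²·s⁻³·A⁻¹
  17.7 C⁻¹·J:  J·C⁻¹ = N·m·(s·A)⁻¹ = kg·m²·s⁻³·A⁻¹
Both are kg·m²·s⁻³·A⁻¹, so they have the same dimensions and can be added.

Yes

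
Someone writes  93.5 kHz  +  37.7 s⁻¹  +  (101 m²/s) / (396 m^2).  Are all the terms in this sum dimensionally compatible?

Reduce each to base SI dimensions:
  93.5 kHz:  Hz = s⁻¹
  37.7 s⁻¹:  s⁻¹
  (101 m²/s) / (396 m^2):  [m²·s⁻¹] / [m²] = s⁻¹
Every term reduces to s⁻¹.

Yes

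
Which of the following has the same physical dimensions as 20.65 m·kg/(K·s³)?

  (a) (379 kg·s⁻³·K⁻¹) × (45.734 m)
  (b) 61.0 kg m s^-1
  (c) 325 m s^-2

Reference: kg·m·s⁻³·K⁻¹.
Each option:
  (a) [kg·s⁻³·K⁻¹] · [m] = kg·m·s⁻³·K⁻¹  ← same
  (b) kg·m·s⁻¹
  (c) m·s⁻²
Only (a) matches kg·m·s⁻³·K⁻¹.

(a)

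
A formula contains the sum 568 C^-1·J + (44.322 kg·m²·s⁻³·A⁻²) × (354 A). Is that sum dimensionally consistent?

In SI base units:
  568 C^-1·J:  J·C⁻¹ = N·m·(s·A)⁻¹ = kg·m²·s⁻³·A⁻¹
  (44.322 kg·m²·s⁻³·A⁻²) × (354 A):  [kg·m²·s⁻³·A⁻²] · [A] = kg·m²·s⁻³·A⁻¹
Both are kg·m²·s⁻³·A⁻¹, so they have the same dimensions and can be added.

Yes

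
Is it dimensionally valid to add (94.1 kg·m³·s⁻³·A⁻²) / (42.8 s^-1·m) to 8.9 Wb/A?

Yes

Work out the base dimensions of each:
  (94.1 kg·m³·s⁻³·A⁻²) / (42.8 s^-1·m):  [kg·m³·s⁻³·A⁻²] / [m·s⁻¹] = kg·m²·s⁻²·A⁻²
  8.9 Wb/A:  Wb·A⁻¹ = V·s·A⁻¹ = kg·m²·s⁻²·A⁻²
Both are kg·m²·s⁻²·A⁻², so they have the same dimensions and can be added.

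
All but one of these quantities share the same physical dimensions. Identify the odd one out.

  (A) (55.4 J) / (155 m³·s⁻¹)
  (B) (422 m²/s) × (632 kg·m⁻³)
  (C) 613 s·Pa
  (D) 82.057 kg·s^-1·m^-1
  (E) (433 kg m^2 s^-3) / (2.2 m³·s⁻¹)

Dimensions:
  (A) [kg·m²·s⁻²] / [m³·s⁻¹] = kg·m⁻¹·s⁻¹
  (B) [m²·s⁻¹] · [kg·m⁻³] = kg·m⁻¹·s⁻¹
  (C) Pa·s = N·m⁻²·s = kg·m⁻¹·s⁻¹
  (D) kg·m⁻¹·s⁻¹
  (E) [kg·m²·s⁻³] / [m³·s⁻¹] = kg·m⁻¹·s⁻²
All reduce to kg·m⁻¹·s⁻¹ except (E), which is kg·m⁻¹·s⁻².

(E)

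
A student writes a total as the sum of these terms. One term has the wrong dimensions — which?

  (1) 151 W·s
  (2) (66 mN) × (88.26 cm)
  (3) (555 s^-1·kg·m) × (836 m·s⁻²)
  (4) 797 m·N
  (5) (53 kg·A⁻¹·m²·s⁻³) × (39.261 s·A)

Dimensions:
  (1) W·s = J·s⁻¹·s = kg·m²·s⁻²
  (2) [kg·m·s⁻²] · [m] = kg·m²·s⁻²
  (3) [kg·m·s⁻¹] · [m·s⁻²] = kg·m²·s⁻³
  (4) N·m = kg·m·s⁻²·m = kg·m²·s⁻²
  (5) [kg·m²·s⁻³·A⁻¹] · [s·A] = kg·m²·s⁻²
All reduce to kg·m²·s⁻² except (3), which is kg·m²·s⁻³.

(3)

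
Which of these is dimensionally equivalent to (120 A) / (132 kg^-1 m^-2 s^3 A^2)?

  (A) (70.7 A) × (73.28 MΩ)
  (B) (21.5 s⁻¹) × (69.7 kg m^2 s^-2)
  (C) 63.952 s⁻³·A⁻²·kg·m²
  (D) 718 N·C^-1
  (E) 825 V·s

Reference: [A] / [kg⁻¹·m⁻²·s³·A²] = kg·m²·s⁻³·A⁻¹.
Each option:
  (A) [A] · [kg·m²·s⁻³·A⁻²] = kg·m²·s⁻³·A⁻¹  ← same
  (B) [s⁻¹] · [kg·m²·s⁻²] = kg·m²·s⁻³
  (C) kg·m²·s⁻³·A⁻²
  (D) N·C⁻¹ = kg·m·s⁻²·(s·A)⁻¹ = kg·m·s⁻³·A⁻¹
  (E) V·s = J·C⁻¹·s = kg·m²·s⁻²·A⁻¹
Only (A) matches kg·m²·s⁻³·A⁻¹.

(A)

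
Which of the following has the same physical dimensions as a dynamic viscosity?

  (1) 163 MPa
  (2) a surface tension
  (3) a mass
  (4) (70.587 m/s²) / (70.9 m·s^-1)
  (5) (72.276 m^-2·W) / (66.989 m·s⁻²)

Reference: [dynamic viscosity] = kg·m⁻¹·s⁻¹.
Each option:
  (1) Pa = N·m⁻² = kg·m⁻¹·s⁻²
  (2) [surface tension] = kg·s⁻²
  (3) [mass] = kg
  (4) [m·s⁻²] / [m·s⁻¹] = s⁻¹
  (5) [kg·s⁻³] / [m·s⁻²] = kg·m⁻¹·s⁻¹  ← same
Only (5) matches kg·m⁻¹·s⁻¹.

(5)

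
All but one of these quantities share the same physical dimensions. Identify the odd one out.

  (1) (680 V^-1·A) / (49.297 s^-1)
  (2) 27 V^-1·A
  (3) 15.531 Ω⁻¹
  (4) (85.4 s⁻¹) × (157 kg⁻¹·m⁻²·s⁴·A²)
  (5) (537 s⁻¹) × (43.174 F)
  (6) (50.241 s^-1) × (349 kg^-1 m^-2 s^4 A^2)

(1)

Expand each in SI base units:
  (1) [kg⁻¹·m⁻²·s³·A²] / [s⁻¹] = kg⁻¹·m⁻²·s⁴·A²
  (2) A·V⁻¹ = A·(J·C⁻¹)⁻¹ = kg⁻¹·m⁻²·s³·A²
  (3) Ω⁻¹ = (V·A⁻¹)⁻¹ = kg⁻¹·m⁻²·s³·A²
  (4) [s⁻¹] · [kg⁻¹·m⁻²·s⁴·A²] = kg⁻¹·m⁻²·s³·A²
  (5) [s⁻¹] · [kg⁻¹·m⁻²·s⁴·A²] = kg⁻¹·m⁻²·s³·A²
  (6) [s⁻¹] · [kg⁻¹·m⁻²·s⁴·A²] = kg⁻¹·m⁻²·s³·A²
All reduce to kg⁻¹·m⁻²·s³·A² except (1), which is kg⁻¹·m⁻²·s⁴·A².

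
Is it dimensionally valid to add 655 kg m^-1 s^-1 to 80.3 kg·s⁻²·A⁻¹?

Work out the base dimensions of each:
  655 kg m^-1 s^-1:  kg·m⁻¹·s⁻¹
  80.3 kg·s⁻²·A⁻¹:  kg·s⁻²·A⁻¹
kg·m⁻¹·s⁻¹ ≠ kg·s⁻²·A⁻¹, so they cannot be added.

No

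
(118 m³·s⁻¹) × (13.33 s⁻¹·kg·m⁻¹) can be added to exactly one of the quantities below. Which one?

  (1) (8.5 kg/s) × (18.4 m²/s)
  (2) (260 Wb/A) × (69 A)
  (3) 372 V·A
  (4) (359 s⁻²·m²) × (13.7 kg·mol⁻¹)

Reference: [m³·s⁻¹] · [kg·m⁻¹·s⁻¹] = kg·m²·s⁻².
Each option:
  (1) [kg·s⁻¹] · [m²·s⁻¹] = kg·m²·s⁻²  ← same
  (2) [kg·m²·s⁻²·A⁻²] · [A] = kg·m²·s⁻²·A⁻¹
  (3) V·A = J·C⁻¹·A = kg·m²·s⁻³
  (4) [m²·s⁻²] · [kg·mol⁻¹] = kg·m²·s⁻²·mol⁻¹
Only (1) matches kg·m²·s⁻².

(1)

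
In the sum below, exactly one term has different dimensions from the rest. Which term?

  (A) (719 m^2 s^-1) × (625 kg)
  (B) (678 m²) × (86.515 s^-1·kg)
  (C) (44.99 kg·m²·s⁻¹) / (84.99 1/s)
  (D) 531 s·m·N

(C)

Dimensions:
  (A) [m²·s⁻¹] · [kg] = kg·m²·s⁻¹
  (B) [m²] · [kg·s⁻¹] = kg·m²·s⁻¹
  (C) [kg·m²·s⁻¹] / [s⁻¹] = kg·m²
  (D) N·m·s = kg·m·s⁻²·m·s = kg·m²·s⁻¹
All reduce to kg·m²·s⁻¹ except (C), which is kg·m².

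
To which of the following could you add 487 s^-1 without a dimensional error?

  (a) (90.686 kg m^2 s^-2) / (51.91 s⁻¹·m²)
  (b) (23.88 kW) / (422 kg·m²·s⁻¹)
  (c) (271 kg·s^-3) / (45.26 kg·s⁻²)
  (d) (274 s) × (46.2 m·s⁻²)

Reference: s⁻¹.
Each option:
  (a) [kg·m²·s⁻²] / [m²·s⁻¹] = kg·s⁻¹
  (b) [kg·m²·s⁻³] / [kg·m²·s⁻¹] = s⁻²
  (c) [kg·s⁻³] / [kg·s⁻²] = s⁻¹  ← same
  (d) [s] · [m·s⁻²] = m·s⁻¹
Only (c) matches s⁻¹.

(c)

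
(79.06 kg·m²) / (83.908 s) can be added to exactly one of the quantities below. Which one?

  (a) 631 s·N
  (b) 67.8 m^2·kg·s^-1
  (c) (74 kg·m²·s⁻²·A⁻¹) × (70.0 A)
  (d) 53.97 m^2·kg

(b)

Reference: [kg·m²] / [s] = kg·m²·s⁻¹.
Each option:
  (a) N·s = kg·m·s⁻²·s = kg·m·s⁻¹
  (b) kg·m²·s⁻¹  ← same
  (c) [kg·m²·s⁻²·A⁻¹] · [A] = kg·m²·s⁻²
  (d) kg·m²
Only (b) matches kg·m²·s⁻¹.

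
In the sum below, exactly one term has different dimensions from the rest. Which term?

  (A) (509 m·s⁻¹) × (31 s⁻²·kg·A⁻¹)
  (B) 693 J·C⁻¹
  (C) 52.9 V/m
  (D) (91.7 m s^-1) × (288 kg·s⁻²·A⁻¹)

(B)

Reduce each to base SI dimensions:
  (A) [m·s⁻¹] · [kg·s⁻²·A⁻¹] = kg·m·s⁻³·A⁻¹
  (B) J·C⁻¹ = N·m·(s·A)⁻¹ = kg·m²·s⁻³·A⁻¹
  (C) V·m⁻¹ = J·C⁻¹·m⁻¹ = kg·m·s⁻³·A⁻¹
  (D) [m·s⁻¹] · [kg·s⁻²·A⁻¹] = kg·m·s⁻³·A⁻¹
All reduce to kg·m·s⁻³·A⁻¹ except (B), which is kg·m²·s⁻³·A⁻¹.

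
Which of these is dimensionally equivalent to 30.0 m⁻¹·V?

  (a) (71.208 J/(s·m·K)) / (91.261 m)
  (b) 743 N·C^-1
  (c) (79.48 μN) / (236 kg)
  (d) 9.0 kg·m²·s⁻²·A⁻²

(b)

Reference: V·m⁻¹ = J·C⁻¹·m⁻¹ = kg·m·s⁻³·A⁻¹.
Each option:
  (a) [kg·m·s⁻³·K⁻¹] / [m] = kg·s⁻³·K⁻¹
  (b) N·C⁻¹ = kg·m·s⁻²·(s·A)⁻¹ = kg·m·s⁻³·A⁻¹  ← same
  (c) [kg·m·s⁻²] / [kg] = m·s⁻²
  (d) kg·m²·s⁻²·A⁻²
Only (b) matches kg·m·s⁻³·A⁻¹.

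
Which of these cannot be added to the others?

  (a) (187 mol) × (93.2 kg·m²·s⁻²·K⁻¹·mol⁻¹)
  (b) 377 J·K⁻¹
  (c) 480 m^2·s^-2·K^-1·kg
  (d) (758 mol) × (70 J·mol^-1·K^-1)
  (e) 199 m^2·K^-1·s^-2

Work out the base dimensions of each:
  (a) [mol] · [kg·m²·s⁻²·K⁻¹·mol⁻¹] = kg·m²·s⁻²·K⁻¹
  (b) J·K⁻¹ = N·m·K⁻¹ = kg·m²·s⁻²·K⁻¹
  (c) kg·m²·s⁻²·K⁻¹
  (d) [mol] · [kg·m²·s⁻²·K⁻¹·mol⁻¹] = kg·m²·s⁻²·K⁻¹
  (e) m²·s⁻²·K⁻¹
All reduce to kg·m²·s⁻²·K⁻¹ except (e), which is m²·s⁻²·K⁻¹.

(e)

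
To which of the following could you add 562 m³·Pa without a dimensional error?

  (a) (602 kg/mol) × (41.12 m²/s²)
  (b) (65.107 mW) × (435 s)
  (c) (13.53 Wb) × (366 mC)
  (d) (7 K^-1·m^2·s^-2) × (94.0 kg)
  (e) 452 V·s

Reference: Pa·m³ = N·m⁻²·m³ = kg·m²·s⁻².
Each option:
  (a) [kg·mol⁻¹] · [m²·s⁻²] = kg·m²·s⁻²·mol⁻¹
  (b) [kg·m²·s⁻³] · [s] = kg·m²·s⁻²  ← same
  (c) [kg·m²·s⁻²·A⁻¹] · [s·A] = kg·m²·s⁻¹
  (d) [m²·s⁻²·K⁻¹] · [kg] = kg·m²·s⁻²·K⁻¹
  (e) V·s = J·C⁻¹·s = kg·m²·s⁻²·A⁻¹
Only (b) matches kg·m²·s⁻².

(b)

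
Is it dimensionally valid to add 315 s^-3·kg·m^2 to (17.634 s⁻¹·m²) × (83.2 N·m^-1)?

In SI base units:
  315 s^-3·kg·m^2:  kg·m²·s⁻³
  (17.634 s⁻¹·m²) × (83.2 N·m^-1):  [m²·s⁻¹] · [kg·s⁻²] = kg·m²·s⁻³
Both are kg·m²·s⁻³, so they have the same dimensions and can be added.

Yes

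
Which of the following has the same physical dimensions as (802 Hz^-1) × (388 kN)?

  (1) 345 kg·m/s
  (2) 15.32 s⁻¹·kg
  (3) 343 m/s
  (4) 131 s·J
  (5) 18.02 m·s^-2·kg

(1)

Reference: [s] · [kg·m·s⁻²] = kg·m·s⁻¹.
Each option:
  (1) kg·m·s⁻¹  ← same
  (2) kg·s⁻¹
  (3) m·s⁻¹
  (4) J·s = N·m·s = kg·m²·s⁻¹
  (5) kg·m·s⁻²
Only (1) matches kg·m·s⁻¹.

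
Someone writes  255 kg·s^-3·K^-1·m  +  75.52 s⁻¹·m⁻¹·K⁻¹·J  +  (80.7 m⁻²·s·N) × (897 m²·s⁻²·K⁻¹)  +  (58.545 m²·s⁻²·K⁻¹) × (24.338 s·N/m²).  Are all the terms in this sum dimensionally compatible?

Reduce each to base SI dimensions:
  255 kg·s^-3·K^-1·m:  kg·m·s⁻³·K⁻¹
  75.52 s⁻¹·m⁻¹·K⁻¹·J:  J·s⁻¹·m⁻¹·K⁻¹ = N·m·s⁻¹·m⁻¹·K⁻¹ = kg·m·s⁻³·K⁻¹
  (80.7 m⁻²·s·N) × (897 m²·s⁻²·K⁻¹):  [kg·m⁻¹·s⁻¹] · [m²·s⁻²·K⁻¹] = kg·m·s⁻³·K⁻¹
  (58.545 m²·s⁻²·K⁻¹) × (24.338 s·N/m²):  [m²·s⁻²·K⁻¹] · [kg·m⁻¹·s⁻¹] = kg·m·s⁻³·K⁻¹
Every term reduces to kg·m·s⁻³·K⁻¹.

Yes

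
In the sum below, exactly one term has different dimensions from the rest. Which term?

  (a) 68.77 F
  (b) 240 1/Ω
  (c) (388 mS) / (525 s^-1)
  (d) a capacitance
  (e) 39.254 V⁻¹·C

(b)

In SI base units:
  (a) F = C·V⁻¹ = kg⁻¹·m⁻²·s⁴·A²
  (b) Ω⁻¹ = (V·A⁻¹)⁻¹ = kg⁻¹·m⁻²·s³·A²
  (c) [kg⁻¹·m⁻²·s³·A²] / [s⁻¹] = kg⁻¹·m⁻²·s⁴·A²
  (d) [capacitance] = kg⁻¹·m⁻²·s⁴·A²
  (e) C·V⁻¹ = s·A·(J·C⁻¹)⁻¹ = kg⁻¹·m⁻²·s⁴·A²
All reduce to kg⁻¹·m⁻²·s⁴·A² except (b), which is kg⁻¹·m⁻²·s³·A².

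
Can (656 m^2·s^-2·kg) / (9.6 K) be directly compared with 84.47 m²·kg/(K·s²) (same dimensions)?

In SI base units:
  (656 m^2·s^-2·kg) / (9.6 K):  [kg·m²·s⁻²] / [K] = kg·m²·s⁻²·K⁻¹
  84.47 m²·kg/(K·s²):  kg·m²·s⁻²·K⁻¹
Both are kg·m²·s⁻²·K⁻¹, so they have the same dimensions and can be added.

Yes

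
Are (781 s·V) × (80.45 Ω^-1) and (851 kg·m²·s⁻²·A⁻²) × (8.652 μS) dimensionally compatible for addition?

Reduce each to base SI dimensions:
  (781 s·V) × (80.45 Ω^-1):  [kg·m²·s⁻²·A⁻¹] · [kg⁻¹·m⁻²·s³·A²] = s·A
  (851 kg·m²·s⁻²·A⁻²) × (8.652 μS):  [kg·m²·s⁻²·A⁻²] · [kg⁻¹·m⁻²·s³·A²] = s
s·A ≠ s, so they cannot be added.

No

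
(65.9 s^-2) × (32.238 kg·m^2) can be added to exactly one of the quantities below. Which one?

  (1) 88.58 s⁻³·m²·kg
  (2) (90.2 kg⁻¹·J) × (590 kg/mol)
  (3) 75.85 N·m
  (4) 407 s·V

Reference: [s⁻²] · [kg·m²] = kg·m²·s⁻².
Each option:
  (1) kg·m²·s⁻³
  (2) [m²·s⁻²] · [kg·mol⁻¹] = kg·m²·s⁻²·mol⁻¹
  (3) N·m = kg·m·s⁻²·m = kg·m²·s⁻²  ← same
  (4) V·s = J·C⁻¹·s = kg·m²·s⁻²·A⁻¹
Only (3) matches kg·m²·s⁻².

(3)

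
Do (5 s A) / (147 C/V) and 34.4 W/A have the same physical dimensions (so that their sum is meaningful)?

Yes

Reduce each to base SI dimensions:
  (5 s A) / (147 C/V):  [s·A] / [kg⁻¹·m⁻²·s⁴·A²] = kg·m²·s⁻³·A⁻¹
  34.4 W/A:  W·A⁻¹ = J·s⁻¹·A⁻¹ = kg·m²·s⁻³·A⁻¹
Both are kg·m²·s⁻³·A⁻¹, so they have the same dimensions and can be added.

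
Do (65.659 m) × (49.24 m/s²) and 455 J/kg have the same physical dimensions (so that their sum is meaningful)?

Yes

Expand each in SI base units:
  (65.659 m) × (49.24 m/s²):  [m] · [m·s⁻²] = m²·s⁻²
  455 J/kg:  J·kg⁻¹ = N·m·kg⁻¹ = m²·s⁻²
Both are m²·s⁻², so they have the same dimensions and can be added.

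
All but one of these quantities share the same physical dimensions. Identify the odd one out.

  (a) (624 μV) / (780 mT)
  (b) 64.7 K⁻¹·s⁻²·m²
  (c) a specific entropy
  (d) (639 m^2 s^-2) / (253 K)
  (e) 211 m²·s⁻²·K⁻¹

Dimensions:
  (a) [kg·m²·s⁻³·A⁻¹] / [kg·s⁻²·A⁻¹] = m²·s⁻¹
  (b) m²·s⁻²·K⁻¹
  (c) [specific entropy] = m²·s⁻²·K⁻¹
  (d) [m²·s⁻²] / [K] = m²·s⁻²·K⁻¹
  (e) m²·s⁻²·K⁻¹
All reduce to m²·s⁻²·K⁻¹ except (a), which is m²·s⁻¹.

(a)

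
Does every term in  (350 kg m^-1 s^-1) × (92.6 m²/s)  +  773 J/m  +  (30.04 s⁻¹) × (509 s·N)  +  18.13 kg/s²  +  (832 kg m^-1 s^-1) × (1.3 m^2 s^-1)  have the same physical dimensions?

Dimensions:
  (350 kg m^-1 s^-1) × (92.6 m²/s):  [kg·m⁻¹·s⁻¹] · [m²·s⁻¹] = kg·m·s⁻²
  773 J/m:  J·m⁻¹ = N·m·m⁻¹ = kg·m·s⁻²
  (30.04 s⁻¹) × (509 s·N):  [s⁻¹] · [kg·m·s⁻¹] = kg·m·s⁻²
  18.13 kg/s²:  kg·s⁻²
  (832 kg m^-1 s^-1) × (1.3 m^2 s^-1):  [kg·m⁻¹·s⁻¹] · [m²·s⁻¹] = kg·m·s⁻²
The terms do not share a single dimension (kg·m·s⁻² vs kg·s⁻²).

No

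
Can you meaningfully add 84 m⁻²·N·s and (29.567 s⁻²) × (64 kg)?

No

Expand each in SI base units:
  84 m⁻²·N·s:  N·s·m⁻² = kg·m·s⁻²·s·m⁻² = kg·m⁻¹·s⁻¹
  (29.567 s⁻²) × (64 kg):  [s⁻²] · [kg] = kg·s⁻²
kg·m⁻¹·s⁻¹ ≠ kg·s⁻², so they cannot be added.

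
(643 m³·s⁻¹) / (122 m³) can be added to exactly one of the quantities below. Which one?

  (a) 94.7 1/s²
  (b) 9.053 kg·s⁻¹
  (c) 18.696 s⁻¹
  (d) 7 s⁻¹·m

(c)

Reference: [m³·s⁻¹] / [m³] = s⁻¹.
Each option:
  (a) s⁻²
  (b) kg·s⁻¹
  (c) s⁻¹  ← same
  (d) m·s⁻¹
Only (c) matches s⁻¹.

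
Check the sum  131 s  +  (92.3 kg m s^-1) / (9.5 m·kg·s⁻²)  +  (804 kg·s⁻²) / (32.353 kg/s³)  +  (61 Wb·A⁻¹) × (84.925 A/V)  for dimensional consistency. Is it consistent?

Yes

Dimensions:
  131 s:  s
  (92.3 kg m s^-1) / (9.5 m·kg·s⁻²):  [kg·m·s⁻¹] / [kg·m·s⁻²] = s
  (804 kg·s⁻²) / (32.353 kg/s³):  [kg·s⁻²] / [kg·s⁻³] = s
  (61 Wb·A⁻¹) × (84.925 A/V):  [kg·m²·s⁻²·A⁻²] · [kg⁻¹·m⁻²·s³·A²] = s
Every term reduces to s.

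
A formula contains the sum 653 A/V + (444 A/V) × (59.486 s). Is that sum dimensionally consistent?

No

Expand each in SI base units:
  653 A/V:  A·V⁻¹ = A·(J·C⁻¹)⁻¹ = kg⁻¹·m⁻²·s³·A²
  (444 A/V) × (59.486 s):  [kg⁻¹·m⁻²·s³·A²] · [s] = kg⁻¹·m⁻²·s⁴·A²
kg⁻¹·m⁻²·s³·A² ≠ kg⁻¹·m⁻²·s⁴·A², so they cannot be added.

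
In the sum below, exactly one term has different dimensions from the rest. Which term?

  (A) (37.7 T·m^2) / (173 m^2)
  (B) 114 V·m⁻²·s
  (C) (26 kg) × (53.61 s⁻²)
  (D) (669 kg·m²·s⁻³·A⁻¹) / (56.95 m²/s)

In SI base units:
  (A) [kg·m²·s⁻²·A⁻¹] / [m²] = kg·s⁻²·A⁻¹
  (B) V·s·m⁻² = J·C⁻¹·s·m⁻² = kg·s⁻²·A⁻¹
  (C) [kg] · [s⁻²] = kg·s⁻²
  (D) [kg·m²·s⁻³·A⁻¹] / [m²·s⁻¹] = kg·s⁻²·A⁻¹
All reduce to kg·s⁻²·A⁻¹ except (C), which is kg·s⁻².

(C)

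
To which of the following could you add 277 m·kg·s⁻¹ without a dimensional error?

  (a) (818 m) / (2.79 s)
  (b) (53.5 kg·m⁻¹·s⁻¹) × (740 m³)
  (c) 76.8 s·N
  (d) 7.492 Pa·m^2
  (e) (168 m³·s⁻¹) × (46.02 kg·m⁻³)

(c)

Reference: kg·m·s⁻¹.
Each option:
  (a) [m] / [s] = m·s⁻¹
  (b) [kg·m⁻¹·s⁻¹] · [m³] = kg·m²·s⁻¹
  (c) N·s = kg·m·s⁻²·s = kg·m·s⁻¹  ← same
  (d) Pa·m² = N·m⁻²·m² = kg·m·s⁻²
  (e) [m³·s⁻¹] · [kg·m⁻³] = kg·s⁻¹
Only (c) matches kg·m·s⁻¹.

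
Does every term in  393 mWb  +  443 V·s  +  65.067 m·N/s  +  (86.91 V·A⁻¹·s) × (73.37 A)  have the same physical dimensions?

Expand each in SI base units:
  393 mWb:  Wb = V·s = kg·m²·s⁻²·A⁻¹
  443 V·s:  V·s = J·C⁻¹·s = kg·m²·s⁻²·A⁻¹
  65.067 m·N/s:  N·m·s⁻¹ = kg·m·s⁻²·m·s⁻¹ = kg·m²·s⁻³
  (86.91 V·A⁻¹·s) × (73.37 A):  [kg·m²·s⁻²·A⁻²] · [A] = kg·m²·s⁻²·A⁻¹
The terms do not share a single dimension (kg·m²·s⁻²·A⁻¹ vs kg·m²·s⁻³).

No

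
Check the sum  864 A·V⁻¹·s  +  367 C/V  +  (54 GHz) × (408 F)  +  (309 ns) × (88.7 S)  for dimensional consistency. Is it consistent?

Dimensions:
  864 A·V⁻¹·s:  A·s·V⁻¹ = A·s·(J·C⁻¹)⁻¹ = kg⁻¹·m⁻²·s⁴·A²
  367 C/V:  C·V⁻¹ = s·A·(J·C⁻¹)⁻¹ = kg⁻¹·m⁻²·s⁴·A²
  (54 GHz) × (408 F):  [s⁻¹] · [kg⁻¹·m⁻²·s⁴·A²] = kg⁻¹·m⁻²·s³·A²
  (309 ns) × (88.7 S):  [s] · [kg⁻¹·m⁻²·s³·A²] = kg⁻¹·m⁻²·s⁴·A²
The terms do not share a single dimension (kg⁻¹·m⁻²·s³·A² vs kg⁻¹·m⁻²·s⁴·A²).

No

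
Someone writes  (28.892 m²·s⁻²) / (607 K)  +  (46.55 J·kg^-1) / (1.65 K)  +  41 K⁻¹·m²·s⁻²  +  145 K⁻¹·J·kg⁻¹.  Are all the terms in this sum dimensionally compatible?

Yes

In SI base units:
  (28.892 m²·s⁻²) / (607 K):  [m²·s⁻²] / [K] = m²·s⁻²·K⁻¹
  (46.55 J·kg^-1) / (1.65 K):  [m²·s⁻²] / [K] = m²·s⁻²·K⁻¹
  41 K⁻¹·m²·s⁻²:  m²·s⁻²·K⁻¹
  145 K⁻¹·J·kg⁻¹:  J·kg⁻¹·K⁻¹ = N·m·kg⁻¹·K⁻¹ = m²·s⁻²·K⁻¹
Every term reduces to m²·s⁻²·K⁻¹.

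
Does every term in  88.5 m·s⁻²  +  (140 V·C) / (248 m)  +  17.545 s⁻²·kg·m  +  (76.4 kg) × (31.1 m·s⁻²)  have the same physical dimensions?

Work out the base dimensions of each:
  88.5 m·s⁻²:  m·s⁻²
  (140 V·C) / (248 m):  [kg·m²·s⁻²] / [m] = kg·m·s⁻²
  17.545 s⁻²·kg·m:  kg·m·s⁻²
  (76.4 kg) × (31.1 m·s⁻²):  [kg] · [m·s⁻²] = kg·m·s⁻²
The terms do not share a single dimension (kg·m·s⁻² vs m·s⁻²).

No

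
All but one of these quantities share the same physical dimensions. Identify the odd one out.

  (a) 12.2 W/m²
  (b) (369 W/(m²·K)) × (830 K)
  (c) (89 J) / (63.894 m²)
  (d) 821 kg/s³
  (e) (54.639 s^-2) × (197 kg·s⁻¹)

Reduce each to base SI dimensions:
  (a) W·m⁻² = J·s⁻¹·m⁻² = kg·s⁻³
  (b) [kg·s⁻³·K⁻¹] · [K] = kg·s⁻³
  (c) [kg·m²·s⁻²] / [m²] = kg·s⁻²
  (d) kg·s⁻³
  (e) [s⁻²] · [kg·s⁻¹] = kg·s⁻³
All reduce to kg·s⁻³ except (c), which is kg·s⁻².

(c)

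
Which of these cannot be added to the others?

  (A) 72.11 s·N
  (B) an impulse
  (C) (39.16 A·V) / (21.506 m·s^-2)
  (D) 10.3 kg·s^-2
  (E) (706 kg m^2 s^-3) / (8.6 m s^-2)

Reduce each to base SI dimensions:
  (A) N·s = kg·m·s⁻²·s = kg·m·s⁻¹
  (B) [impulse] = kg·m·s⁻¹
  (C) [kg·m²·s⁻³] / [m·s⁻²] = kg·m·s⁻¹
  (D) kg·s⁻²
  (E) [kg·m²·s⁻³] / [m·s⁻²] = kg·m·s⁻¹
All reduce to kg·m·s⁻¹ except (D), which is kg·s⁻².

(D)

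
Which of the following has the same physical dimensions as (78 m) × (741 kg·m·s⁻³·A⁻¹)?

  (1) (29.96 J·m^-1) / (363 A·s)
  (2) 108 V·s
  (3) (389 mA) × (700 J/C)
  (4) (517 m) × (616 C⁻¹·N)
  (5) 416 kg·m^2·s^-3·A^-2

(4)

Reference: [m] · [kg·m·s⁻³·A⁻¹] = kg·m²·s⁻³·A⁻¹.
Each option:
  (1) [kg·m·s⁻²] / [s·A] = kg·m·s⁻³·A⁻¹
  (2) V·s = J·C⁻¹·s = kg·m²·s⁻²·A⁻¹
  (3) [A] · [kg·m²·s⁻³·A⁻¹] = kg·m²·s⁻³
  (4) [m] · [kg·m·s⁻³·A⁻¹] = kg·m²·s⁻³·A⁻¹  ← same
  (5) kg·m²·s⁻³·A⁻²
Only (4) matches kg·m²·s⁻³·A⁻¹.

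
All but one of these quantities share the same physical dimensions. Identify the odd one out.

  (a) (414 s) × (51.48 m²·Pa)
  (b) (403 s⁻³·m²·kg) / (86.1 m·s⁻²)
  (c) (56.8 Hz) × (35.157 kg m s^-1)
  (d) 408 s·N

Dimensions:
  (a) [s] · [kg·m·s⁻²] = kg·m·s⁻¹
  (b) [kg·m²·s⁻³] / [m·s⁻²] = kg·m·s⁻¹
  (c) [s⁻¹] · [kg·m·s⁻¹] = kg·m·s⁻²
  (d) N·s = kg·m·s⁻²·s = kg·m·s⁻¹
All reduce to kg·m·s⁻¹ except (c), which is kg·m·s⁻².

(c)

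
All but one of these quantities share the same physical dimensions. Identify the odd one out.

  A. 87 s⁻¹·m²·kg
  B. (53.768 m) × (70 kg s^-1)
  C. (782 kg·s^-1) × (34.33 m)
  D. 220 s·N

Expand each in SI base units:
  A. kg·m²·s⁻¹
  B. [m] · [kg·s⁻¹] = kg·m·s⁻¹
  C. [kg·s⁻¹] · [m] = kg·m·s⁻¹
  D. N·s = kg·m·s⁻²·s = kg·m·s⁻¹
All reduce to kg·m·s⁻¹ except A., which is kg·m²·s⁻¹.

A.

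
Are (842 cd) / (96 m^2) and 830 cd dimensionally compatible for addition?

Dimensions:
  (842 cd) / (96 m^2):  [cd] / [m²] = m⁻²·cd
  830 cd:  cd
m⁻²·cd ≠ cd, so they cannot be added.

No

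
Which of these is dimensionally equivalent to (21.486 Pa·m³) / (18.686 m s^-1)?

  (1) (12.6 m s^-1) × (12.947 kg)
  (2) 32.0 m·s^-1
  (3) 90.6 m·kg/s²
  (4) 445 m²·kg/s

Reference: [kg·m²·s⁻²] / [m·s⁻¹] = kg·m·s⁻¹.
Each option:
  (1) [m·s⁻¹] · [kg] = kg·m·s⁻¹  ← same
  (2) m·s⁻¹
  (3) kg·m·s⁻²
  (4) kg·m²·s⁻¹
Only (1) matches kg·m·s⁻¹.

(1)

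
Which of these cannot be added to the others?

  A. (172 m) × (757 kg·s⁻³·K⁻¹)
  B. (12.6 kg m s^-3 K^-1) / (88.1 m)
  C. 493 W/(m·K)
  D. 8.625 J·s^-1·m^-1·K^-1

B.

Reduce each to base SI dimensions:
  A. [m] · [kg·s⁻³·K⁻¹] = kg·m·s⁻³·K⁻¹
  B. [kg·m·s⁻³·K⁻¹] / [m] = kg·s⁻³·K⁻¹
  C. W·m⁻¹·K⁻¹ = J·s⁻¹·m⁻¹·K⁻¹ = kg·m·s⁻³·K⁻¹
  D. J·s⁻¹·m⁻¹·K⁻¹ = N·m·s⁻¹·m⁻¹·K⁻¹ = kg·m·s⁻³·K⁻¹
All reduce to kg·m·s⁻³·K⁻¹ except B., which is kg·s⁻³·K⁻¹.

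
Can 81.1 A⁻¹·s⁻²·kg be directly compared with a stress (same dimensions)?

No

Expand each in SI base units:
  81.1 A⁻¹·s⁻²·kg:  kg·s⁻²·A⁻¹
  a stress:  [stress] = kg·m⁻¹·s⁻²
kg·s⁻²·A⁻¹ ≠ kg·m⁻¹·s⁻², so they cannot be added.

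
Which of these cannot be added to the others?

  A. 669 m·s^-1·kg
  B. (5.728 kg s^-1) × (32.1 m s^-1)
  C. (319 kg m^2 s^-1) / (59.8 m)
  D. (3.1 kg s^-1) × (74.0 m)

B.

Expand each in SI base units:
  A. kg·m·s⁻¹
  B. [kg·s⁻¹] · [m·s⁻¹] = kg·m·s⁻²
  C. [kg·m²·s⁻¹] / [m] = kg·m·s⁻¹
  D. [kg·s⁻¹] · [m] = kg·m·s⁻¹
All reduce to kg·m·s⁻¹ except B., which is kg·m·s⁻².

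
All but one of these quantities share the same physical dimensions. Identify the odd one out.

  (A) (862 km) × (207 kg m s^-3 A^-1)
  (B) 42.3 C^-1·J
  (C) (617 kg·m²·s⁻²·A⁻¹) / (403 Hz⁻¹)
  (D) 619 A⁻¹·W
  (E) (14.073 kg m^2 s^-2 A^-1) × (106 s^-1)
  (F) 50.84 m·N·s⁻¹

(F)

Expand each in SI base units:
  (A) [m] · [kg·m·s⁻³·A⁻¹] = kg·m²·s⁻³·A⁻¹
  (B) J·C⁻¹ = N·m·(s·A)⁻¹ = kg·m²·s⁻³·A⁻¹
  (C) [kg·m²·s⁻²·A⁻¹] / [s] = kg·m²·s⁻³·A⁻¹
  (D) W·A⁻¹ = J·s⁻¹·A⁻¹ = kg·m²·s⁻³·A⁻¹
  (E) [kg·m²·s⁻²·A⁻¹] · [s⁻¹] = kg·m²·s⁻³·A⁻¹
  (F) N·m·s⁻¹ = kg·m·s⁻²·m·s⁻¹ = kg·m²·s⁻³
All reduce to kg·m²·s⁻³·A⁻¹ except (F), which is kg·m²·s⁻³.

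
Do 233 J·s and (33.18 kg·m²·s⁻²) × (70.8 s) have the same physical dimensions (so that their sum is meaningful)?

Work out the base dimensions of each:
  233 J·s:  J·s = N·m·s = kg·m²·s⁻¹
  (33.18 kg·m²·s⁻²) × (70.8 s):  [kg·m²·s⁻²] · [s] = kg·m²·s⁻¹
Both are kg·m²·s⁻¹, so they have the same dimensions and can be added.

Yes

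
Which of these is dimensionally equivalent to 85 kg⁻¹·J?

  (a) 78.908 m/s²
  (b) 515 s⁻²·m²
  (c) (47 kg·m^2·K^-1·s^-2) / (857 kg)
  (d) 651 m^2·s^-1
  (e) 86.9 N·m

(b)

Reference: J·kg⁻¹ = N·m·kg⁻¹ = m²·s⁻².
Each option:
  (a) m·s⁻²
  (b) m²·s⁻²  ← same
  (c) [kg·m²·s⁻²·K⁻¹] / [kg] = m²·s⁻²·K⁻¹
  (d) m²·s⁻¹
  (e) N·m = kg·m·s⁻²·m = kg·m²·s⁻²
Only (b) matches m²·s⁻².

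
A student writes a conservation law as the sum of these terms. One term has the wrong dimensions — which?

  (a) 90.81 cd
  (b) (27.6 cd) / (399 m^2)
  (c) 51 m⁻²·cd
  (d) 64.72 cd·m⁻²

(a)

In SI base units:
  (a) cd
  (b) [cd] / [m²] = m⁻²·cd
  (c) m⁻²·cd
  (d) cd·m⁻² = m⁻²·cd
All reduce to m⁻²·cd except (a), which is cd.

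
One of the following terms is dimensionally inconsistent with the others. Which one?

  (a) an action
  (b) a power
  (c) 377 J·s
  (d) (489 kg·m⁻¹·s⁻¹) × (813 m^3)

(b)

Dimensions:
  (a) [action] = kg·m²·s⁻¹
  (b) [power] = kg·m²·s⁻³
  (c) J·s = N·m·s = kg·m²·s⁻¹
  (d) [kg·m⁻¹·s⁻¹] · [m³] = kg·m²·s⁻¹
All reduce to kg·m²·s⁻¹ except (b), which is kg·m²·s⁻³.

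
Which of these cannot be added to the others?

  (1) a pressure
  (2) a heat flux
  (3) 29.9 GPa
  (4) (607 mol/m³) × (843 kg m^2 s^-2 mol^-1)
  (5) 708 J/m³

(2)

In SI base units:
  (1) [pressure] = kg·m⁻¹·s⁻²
  (2) [heat flux] = kg·s⁻³
  (3) Pa = N·m⁻² = kg·m⁻¹·s⁻²
  (4) [m⁻³·mol] · [kg·m²·s⁻²·mol⁻¹] = kg·m⁻¹·s⁻²
  (5) J·m⁻³ = N·m·m⁻³ = kg·m⁻¹·s⁻²
All reduce to kg·m⁻¹·s⁻² except (2), which is kg·s⁻³.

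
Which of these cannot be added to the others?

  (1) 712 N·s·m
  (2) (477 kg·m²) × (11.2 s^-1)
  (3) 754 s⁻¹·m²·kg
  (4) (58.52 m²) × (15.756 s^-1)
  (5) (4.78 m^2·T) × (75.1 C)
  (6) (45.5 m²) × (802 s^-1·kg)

(4)

Dimensions:
  (1) N·m·s = kg·m·s⁻²·m·s = kg·m²·s⁻¹
  (2) [kg·m²] · [s⁻¹] = kg·m²·s⁻¹
  (3) kg·m²·s⁻¹
  (4) [m²] · [s⁻¹] = m²·s⁻¹
  (5) [kg·m²·s⁻²·A⁻¹] · [s·A] = kg·m²·s⁻¹
  (6) [m²] · [kg·s⁻¹] = kg·m²·s⁻¹
All reduce to kg·m²·s⁻¹ except (4), which is m²·s⁻¹.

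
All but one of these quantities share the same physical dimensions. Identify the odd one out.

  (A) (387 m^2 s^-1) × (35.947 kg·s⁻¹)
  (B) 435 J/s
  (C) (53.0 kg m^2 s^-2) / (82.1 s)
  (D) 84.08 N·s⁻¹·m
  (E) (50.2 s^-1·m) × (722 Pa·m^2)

Work out the base dimensions of each:
  (A) [m²·s⁻¹] · [kg·s⁻¹] = kg·m²·s⁻²
  (B) J·s⁻¹ = N·m·s⁻¹ = kg·m²·s⁻³
  (C) [kg·m²·s⁻²] / [s] = kg·m²·s⁻³
  (D) N·m·s⁻¹ = kg·m·s⁻²·m·s⁻¹ = kg·m²·s⁻³
  (E) [m·s⁻¹] · [kg·m·s⁻²] = kg·m²·s⁻³
All reduce to kg·m²·s⁻³ except (A), which is kg·m²·s⁻².

(A)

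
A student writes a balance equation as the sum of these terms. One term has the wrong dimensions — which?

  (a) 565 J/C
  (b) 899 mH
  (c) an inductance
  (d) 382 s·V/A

(a)

Expand each in SI base units:
  (a) J·C⁻¹ = N·m·(s·A)⁻¹ = kg·m²·s⁻³·A⁻¹
  (b) H = V·s·A⁻¹ = kg·m²·s⁻²·A⁻²
  (c) [inductance] = kg·m²·s⁻²·A⁻²
  (d) V·s·A⁻¹ = J·C⁻¹·s·A⁻¹ = kg·m²·s⁻²·A⁻²
All reduce to kg·m²·s⁻²·A⁻² except (a), which is kg·m²·s⁻³·A⁻¹.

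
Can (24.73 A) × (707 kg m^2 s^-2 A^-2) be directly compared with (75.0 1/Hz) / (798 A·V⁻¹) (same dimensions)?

No

Dimensions:
  (24.73 A) × (707 kg m^2 s^-2 A^-2):  [A] · [kg·m²·s⁻²·A⁻²] = kg·m²·s⁻²·A⁻¹
  (75.0 1/Hz) / (798 A·V⁻¹):  [s] / [kg⁻¹·m⁻²·s³·A²] = kg·m²·s⁻²·A⁻²
kg·m²·s⁻²·A⁻¹ ≠ kg·m²·s⁻²·A⁻², so they cannot be added.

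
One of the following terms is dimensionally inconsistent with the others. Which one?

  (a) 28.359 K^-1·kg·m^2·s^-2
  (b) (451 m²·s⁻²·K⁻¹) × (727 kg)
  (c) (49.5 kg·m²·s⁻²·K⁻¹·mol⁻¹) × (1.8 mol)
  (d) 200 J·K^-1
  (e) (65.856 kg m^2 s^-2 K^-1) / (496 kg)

Work out the base dimensions of each:
  (a) kg·m²·s⁻²·K⁻¹
  (b) [m²·s⁻²·K⁻¹] · [kg] = kg·m²·s⁻²·K⁻¹
  (c) [kg·m²·s⁻²·K⁻¹·mol⁻¹] · [mol] = kg·m²·s⁻²·K⁻¹
  (d) J·K⁻¹ = N·m·K⁻¹ = kg·m²·s⁻²·K⁻¹
  (e) [kg·m²·s⁻²·K⁻¹] / [kg] = m²·s⁻²·K⁻¹
All reduce to kg·m²·s⁻²·K⁻¹ except (e), which is m²·s⁻²·K⁻¹.

(e)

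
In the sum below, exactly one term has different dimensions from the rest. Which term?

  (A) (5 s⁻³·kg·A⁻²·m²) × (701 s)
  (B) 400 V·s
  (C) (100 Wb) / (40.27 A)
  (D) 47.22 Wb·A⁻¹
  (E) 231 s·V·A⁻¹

(B)

In SI base units:
  (A) [kg·m²·s⁻³·A⁻²] · [s] = kg·m²·s⁻²·A⁻²
  (B) V·s = J·C⁻¹·s = kg·m²·s⁻²·A⁻¹
  (C) [kg·m²·s⁻²·A⁻¹] / [A] = kg·m²·s⁻²·A⁻²
  (D) Wb·A⁻¹ = V·s·A⁻¹ = kg·m²·s⁻²·A⁻²
  (E) V·s·A⁻¹ = J·C⁻¹·s·A⁻¹ = kg·m²·s⁻²·A⁻²
All reduce to kg·m²·s⁻²·A⁻² except (B), which is kg·m²·s⁻²·A⁻¹.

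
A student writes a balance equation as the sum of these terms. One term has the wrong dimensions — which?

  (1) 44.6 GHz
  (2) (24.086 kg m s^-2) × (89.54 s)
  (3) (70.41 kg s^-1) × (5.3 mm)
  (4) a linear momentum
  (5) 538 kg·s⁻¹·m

(1)

Work out the base dimensions of each:
  (1) Hz = s⁻¹
  (2) [kg·m·s⁻²] · [s] = kg·m·s⁻¹
  (3) [kg·s⁻¹] · [m] = kg·m·s⁻¹
  (4) [linear momentum] = kg·m·s⁻¹
  (5) kg·m·s⁻¹
All reduce to kg·m·s⁻¹ except (1), which is s⁻¹.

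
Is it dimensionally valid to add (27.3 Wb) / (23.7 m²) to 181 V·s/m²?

In SI base units:
  (27.3 Wb) / (23.7 m²):  [kg·m²·s⁻²·A⁻¹] / [m²] = kg·s⁻²·A⁻¹
  181 V·s/m²:  V·s·m⁻² = J·C⁻¹·s·m⁻² = kg·s⁻²·A⁻¹
Both are kg·s⁻²·A⁻¹, so they have the same dimensions and can be added.

Yes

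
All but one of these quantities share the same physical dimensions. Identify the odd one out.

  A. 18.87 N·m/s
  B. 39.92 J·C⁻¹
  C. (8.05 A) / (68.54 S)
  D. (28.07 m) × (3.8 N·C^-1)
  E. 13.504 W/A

Expand each in SI base units:
  A. N·m·s⁻¹ = kg·m·s⁻²·m·s⁻¹ = kg·m²·s⁻³
  B. J·C⁻¹ = N·m·(s·A)⁻¹ = kg·m²·s⁻³·A⁻¹
  C. [A] / [kg⁻¹·m⁻²·s³·A²] = kg·m²·s⁻³·A⁻¹
  D. [m] · [kg·m·s⁻³·A⁻¹] = kg·m²·s⁻³·A⁻¹
  E. W·A⁻¹ = J·s⁻¹·A⁻¹ = kg·m²·s⁻³·A⁻¹
All reduce to kg·m²·s⁻³·A⁻¹ except A., which is kg·m²·s⁻³.

A.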